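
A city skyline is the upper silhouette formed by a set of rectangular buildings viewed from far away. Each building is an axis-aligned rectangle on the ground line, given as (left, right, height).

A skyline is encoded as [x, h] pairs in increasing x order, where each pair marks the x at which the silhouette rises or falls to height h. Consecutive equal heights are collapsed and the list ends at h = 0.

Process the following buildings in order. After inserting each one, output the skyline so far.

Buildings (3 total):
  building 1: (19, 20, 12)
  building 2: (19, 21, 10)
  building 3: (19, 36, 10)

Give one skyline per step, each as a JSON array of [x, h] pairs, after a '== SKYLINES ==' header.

== SKYLINES ==
[[19,12],[20,0]]
[[19,12],[20,10],[21,0]]
[[19,12],[20,10],[36,0]]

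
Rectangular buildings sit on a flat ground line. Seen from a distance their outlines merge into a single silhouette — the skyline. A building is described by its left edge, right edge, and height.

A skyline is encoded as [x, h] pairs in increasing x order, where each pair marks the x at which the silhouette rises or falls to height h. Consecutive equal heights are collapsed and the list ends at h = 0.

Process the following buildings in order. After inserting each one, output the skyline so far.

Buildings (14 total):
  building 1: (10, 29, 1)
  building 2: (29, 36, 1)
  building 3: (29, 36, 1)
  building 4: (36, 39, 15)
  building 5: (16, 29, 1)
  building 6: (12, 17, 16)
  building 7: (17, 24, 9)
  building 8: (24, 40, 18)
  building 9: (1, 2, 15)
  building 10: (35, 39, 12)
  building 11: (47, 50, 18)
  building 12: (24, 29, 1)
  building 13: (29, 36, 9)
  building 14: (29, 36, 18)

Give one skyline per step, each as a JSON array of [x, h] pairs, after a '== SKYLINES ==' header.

== SKYLINES ==
[[10,1],[29,0]]
[[10,1],[36,0]]
[[10,1],[36,0]]
[[10,1],[36,15],[39,0]]
[[10,1],[36,15],[39,0]]
[[10,1],[12,16],[17,1],[36,15],[39,0]]
[[10,1],[12,16],[17,9],[24,1],[36,15],[39,0]]
[[10,1],[12,16],[17,9],[24,18],[40,0]]
[[1,15],[2,0],[10,1],[12,16],[17,9],[24,18],[40,0]]
[[1,15],[2,0],[10,1],[12,16],[17,9],[24,18],[40,0]]
[[1,15],[2,0],[10,1],[12,16],[17,9],[24,18],[40,0],[47,18],[50,0]]
[[1,15],[2,0],[10,1],[12,16],[17,9],[24,18],[40,0],[47,18],[50,0]]
[[1,15],[2,0],[10,1],[12,16],[17,9],[24,18],[40,0],[47,18],[50,0]]
[[1,15],[2,0],[10,1],[12,16],[17,9],[24,18],[40,0],[47,18],[50,0]]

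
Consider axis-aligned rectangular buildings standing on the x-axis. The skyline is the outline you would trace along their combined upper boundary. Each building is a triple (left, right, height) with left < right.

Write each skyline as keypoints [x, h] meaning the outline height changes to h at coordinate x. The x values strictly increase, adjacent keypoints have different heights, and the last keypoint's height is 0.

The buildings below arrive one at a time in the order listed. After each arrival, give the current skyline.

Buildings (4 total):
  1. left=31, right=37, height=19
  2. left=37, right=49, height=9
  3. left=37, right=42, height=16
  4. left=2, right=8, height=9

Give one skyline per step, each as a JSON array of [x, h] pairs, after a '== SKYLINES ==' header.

== SKYLINES ==
[[31,19],[37,0]]
[[31,19],[37,9],[49,0]]
[[31,19],[37,16],[42,9],[49,0]]
[[2,9],[8,0],[31,19],[37,16],[42,9],[49,0]]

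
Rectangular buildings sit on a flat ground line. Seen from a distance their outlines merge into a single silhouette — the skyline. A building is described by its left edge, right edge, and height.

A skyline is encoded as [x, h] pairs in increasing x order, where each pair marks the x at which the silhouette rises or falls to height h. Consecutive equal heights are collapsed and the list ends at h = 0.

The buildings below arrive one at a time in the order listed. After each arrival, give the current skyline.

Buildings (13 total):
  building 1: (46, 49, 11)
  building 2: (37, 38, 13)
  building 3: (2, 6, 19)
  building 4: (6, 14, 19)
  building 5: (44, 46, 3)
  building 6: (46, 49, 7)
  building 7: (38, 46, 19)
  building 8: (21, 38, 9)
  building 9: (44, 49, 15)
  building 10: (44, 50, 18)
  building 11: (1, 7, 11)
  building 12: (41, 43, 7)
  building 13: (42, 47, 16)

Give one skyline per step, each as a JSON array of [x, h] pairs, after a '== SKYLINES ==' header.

== SKYLINES ==
[[46,11],[49,0]]
[[37,13],[38,0],[46,11],[49,0]]
[[2,19],[6,0],[37,13],[38,0],[46,11],[49,0]]
[[2,19],[14,0],[37,13],[38,0],[46,11],[49,0]]
[[2,19],[14,0],[37,13],[38,0],[44,3],[46,11],[49,0]]
[[2,19],[14,0],[37,13],[38,0],[44,3],[46,11],[49,0]]
[[2,19],[14,0],[37,13],[38,19],[46,11],[49,0]]
[[2,19],[14,0],[21,9],[37,13],[38,19],[46,11],[49,0]]
[[2,19],[14,0],[21,9],[37,13],[38,19],[46,15],[49,0]]
[[2,19],[14,0],[21,9],[37,13],[38,19],[46,18],[50,0]]
[[1,11],[2,19],[14,0],[21,9],[37,13],[38,19],[46,18],[50,0]]
[[1,11],[2,19],[14,0],[21,9],[37,13],[38,19],[46,18],[50,0]]
[[1,11],[2,19],[14,0],[21,9],[37,13],[38,19],[46,18],[50,0]]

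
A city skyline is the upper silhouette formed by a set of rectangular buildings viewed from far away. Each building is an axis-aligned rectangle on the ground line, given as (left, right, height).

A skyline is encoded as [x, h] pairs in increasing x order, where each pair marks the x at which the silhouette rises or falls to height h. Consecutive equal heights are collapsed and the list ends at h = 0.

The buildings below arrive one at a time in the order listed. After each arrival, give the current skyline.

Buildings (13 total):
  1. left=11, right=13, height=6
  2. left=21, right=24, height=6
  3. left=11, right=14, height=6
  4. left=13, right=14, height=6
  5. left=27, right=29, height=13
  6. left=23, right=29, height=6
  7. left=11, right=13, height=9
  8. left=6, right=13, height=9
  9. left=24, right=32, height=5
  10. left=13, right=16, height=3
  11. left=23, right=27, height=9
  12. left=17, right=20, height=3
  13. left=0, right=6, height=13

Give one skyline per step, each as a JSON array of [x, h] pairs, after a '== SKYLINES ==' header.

== SKYLINES ==
[[11,6],[13,0]]
[[11,6],[13,0],[21,6],[24,0]]
[[11,6],[14,0],[21,6],[24,0]]
[[11,6],[14,0],[21,6],[24,0]]
[[11,6],[14,0],[21,6],[24,0],[27,13],[29,0]]
[[11,6],[14,0],[21,6],[27,13],[29,0]]
[[11,9],[13,6],[14,0],[21,6],[27,13],[29,0]]
[[6,9],[13,6],[14,0],[21,6],[27,13],[29,0]]
[[6,9],[13,6],[14,0],[21,6],[27,13],[29,5],[32,0]]
[[6,9],[13,6],[14,3],[16,0],[21,6],[27,13],[29,5],[32,0]]
[[6,9],[13,6],[14,3],[16,0],[21,6],[23,9],[27,13],[29,5],[32,0]]
[[6,9],[13,6],[14,3],[16,0],[17,3],[20,0],[21,6],[23,9],[27,13],[29,5],[32,0]]
[[0,13],[6,9],[13,6],[14,3],[16,0],[17,3],[20,0],[21,6],[23,9],[27,13],[29,5],[32,0]]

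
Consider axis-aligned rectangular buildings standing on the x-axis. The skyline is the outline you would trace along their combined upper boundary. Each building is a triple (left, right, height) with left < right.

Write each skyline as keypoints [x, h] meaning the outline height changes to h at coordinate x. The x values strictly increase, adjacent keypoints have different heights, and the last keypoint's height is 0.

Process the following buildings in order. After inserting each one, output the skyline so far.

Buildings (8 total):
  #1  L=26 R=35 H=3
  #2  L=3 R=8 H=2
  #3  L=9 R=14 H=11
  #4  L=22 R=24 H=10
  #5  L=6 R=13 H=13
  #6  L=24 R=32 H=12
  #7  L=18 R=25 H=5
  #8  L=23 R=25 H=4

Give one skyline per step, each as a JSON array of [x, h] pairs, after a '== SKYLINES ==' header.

== SKYLINES ==
[[26,3],[35,0]]
[[3,2],[8,0],[26,3],[35,0]]
[[3,2],[8,0],[9,11],[14,0],[26,3],[35,0]]
[[3,2],[8,0],[9,11],[14,0],[22,10],[24,0],[26,3],[35,0]]
[[3,2],[6,13],[13,11],[14,0],[22,10],[24,0],[26,3],[35,0]]
[[3,2],[6,13],[13,11],[14,0],[22,10],[24,12],[32,3],[35,0]]
[[3,2],[6,13],[13,11],[14,0],[18,5],[22,10],[24,12],[32,3],[35,0]]
[[3,2],[6,13],[13,11],[14,0],[18,5],[22,10],[24,12],[32,3],[35,0]]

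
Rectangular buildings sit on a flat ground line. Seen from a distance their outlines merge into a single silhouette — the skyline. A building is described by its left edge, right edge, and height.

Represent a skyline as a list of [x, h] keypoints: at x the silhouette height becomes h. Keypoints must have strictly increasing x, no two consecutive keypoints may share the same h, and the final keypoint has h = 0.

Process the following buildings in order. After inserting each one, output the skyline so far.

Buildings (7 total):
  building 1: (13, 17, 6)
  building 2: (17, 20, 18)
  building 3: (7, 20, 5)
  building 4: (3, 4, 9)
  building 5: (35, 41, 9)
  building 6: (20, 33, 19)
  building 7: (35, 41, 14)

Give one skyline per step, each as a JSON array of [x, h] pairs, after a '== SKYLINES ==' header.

== SKYLINES ==
[[13,6],[17,0]]
[[13,6],[17,18],[20,0]]
[[7,5],[13,6],[17,18],[20,0]]
[[3,9],[4,0],[7,5],[13,6],[17,18],[20,0]]
[[3,9],[4,0],[7,5],[13,6],[17,18],[20,0],[35,9],[41,0]]
[[3,9],[4,0],[7,5],[13,6],[17,18],[20,19],[33,0],[35,9],[41,0]]
[[3,9],[4,0],[7,5],[13,6],[17,18],[20,19],[33,0],[35,14],[41,0]]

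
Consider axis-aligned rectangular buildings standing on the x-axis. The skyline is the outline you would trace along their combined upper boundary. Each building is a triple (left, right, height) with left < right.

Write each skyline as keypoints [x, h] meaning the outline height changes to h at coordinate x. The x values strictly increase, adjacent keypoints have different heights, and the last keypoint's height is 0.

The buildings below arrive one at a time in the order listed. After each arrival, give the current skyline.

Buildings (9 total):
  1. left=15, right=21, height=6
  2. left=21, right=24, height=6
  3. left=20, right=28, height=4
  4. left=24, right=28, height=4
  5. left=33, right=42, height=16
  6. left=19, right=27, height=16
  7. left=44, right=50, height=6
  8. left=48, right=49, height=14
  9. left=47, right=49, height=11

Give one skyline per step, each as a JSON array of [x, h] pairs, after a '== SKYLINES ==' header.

== SKYLINES ==
[[15,6],[21,0]]
[[15,6],[24,0]]
[[15,6],[24,4],[28,0]]
[[15,6],[24,4],[28,0]]
[[15,6],[24,4],[28,0],[33,16],[42,0]]
[[15,6],[19,16],[27,4],[28,0],[33,16],[42,0]]
[[15,6],[19,16],[27,4],[28,0],[33,16],[42,0],[44,6],[50,0]]
[[15,6],[19,16],[27,4],[28,0],[33,16],[42,0],[44,6],[48,14],[49,6],[50,0]]
[[15,6],[19,16],[27,4],[28,0],[33,16],[42,0],[44,6],[47,11],[48,14],[49,6],[50,0]]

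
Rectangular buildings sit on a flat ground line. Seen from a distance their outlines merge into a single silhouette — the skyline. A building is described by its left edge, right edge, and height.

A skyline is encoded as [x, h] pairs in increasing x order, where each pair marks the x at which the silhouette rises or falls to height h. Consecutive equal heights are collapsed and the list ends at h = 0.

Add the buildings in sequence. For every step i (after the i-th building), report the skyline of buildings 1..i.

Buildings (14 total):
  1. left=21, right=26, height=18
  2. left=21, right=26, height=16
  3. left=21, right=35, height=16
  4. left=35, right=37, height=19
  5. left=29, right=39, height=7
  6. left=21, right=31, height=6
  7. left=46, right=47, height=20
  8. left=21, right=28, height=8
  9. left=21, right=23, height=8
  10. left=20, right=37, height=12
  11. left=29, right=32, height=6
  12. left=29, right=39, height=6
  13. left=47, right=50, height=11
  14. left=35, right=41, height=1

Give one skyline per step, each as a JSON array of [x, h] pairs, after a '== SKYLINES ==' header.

== SKYLINES ==
[[21,18],[26,0]]
[[21,18],[26,0]]
[[21,18],[26,16],[35,0]]
[[21,18],[26,16],[35,19],[37,0]]
[[21,18],[26,16],[35,19],[37,7],[39,0]]
[[21,18],[26,16],[35,19],[37,7],[39,0]]
[[21,18],[26,16],[35,19],[37,7],[39,0],[46,20],[47,0]]
[[21,18],[26,16],[35,19],[37,7],[39,0],[46,20],[47,0]]
[[21,18],[26,16],[35,19],[37,7],[39,0],[46,20],[47,0]]
[[20,12],[21,18],[26,16],[35,19],[37,7],[39,0],[46,20],[47,0]]
[[20,12],[21,18],[26,16],[35,19],[37,7],[39,0],[46,20],[47,0]]
[[20,12],[21,18],[26,16],[35,19],[37,7],[39,0],[46,20],[47,0]]
[[20,12],[21,18],[26,16],[35,19],[37,7],[39,0],[46,20],[47,11],[50,0]]
[[20,12],[21,18],[26,16],[35,19],[37,7],[39,1],[41,0],[46,20],[47,11],[50,0]]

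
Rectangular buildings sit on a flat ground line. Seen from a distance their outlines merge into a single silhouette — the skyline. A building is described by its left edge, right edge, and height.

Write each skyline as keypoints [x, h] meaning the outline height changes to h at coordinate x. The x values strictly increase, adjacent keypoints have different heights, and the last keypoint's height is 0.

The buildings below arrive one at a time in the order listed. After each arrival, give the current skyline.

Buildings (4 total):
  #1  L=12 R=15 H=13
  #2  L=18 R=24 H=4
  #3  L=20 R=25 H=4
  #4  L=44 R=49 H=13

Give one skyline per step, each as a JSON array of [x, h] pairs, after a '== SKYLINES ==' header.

== SKYLINES ==
[[12,13],[15,0]]
[[12,13],[15,0],[18,4],[24,0]]
[[12,13],[15,0],[18,4],[25,0]]
[[12,13],[15,0],[18,4],[25,0],[44,13],[49,0]]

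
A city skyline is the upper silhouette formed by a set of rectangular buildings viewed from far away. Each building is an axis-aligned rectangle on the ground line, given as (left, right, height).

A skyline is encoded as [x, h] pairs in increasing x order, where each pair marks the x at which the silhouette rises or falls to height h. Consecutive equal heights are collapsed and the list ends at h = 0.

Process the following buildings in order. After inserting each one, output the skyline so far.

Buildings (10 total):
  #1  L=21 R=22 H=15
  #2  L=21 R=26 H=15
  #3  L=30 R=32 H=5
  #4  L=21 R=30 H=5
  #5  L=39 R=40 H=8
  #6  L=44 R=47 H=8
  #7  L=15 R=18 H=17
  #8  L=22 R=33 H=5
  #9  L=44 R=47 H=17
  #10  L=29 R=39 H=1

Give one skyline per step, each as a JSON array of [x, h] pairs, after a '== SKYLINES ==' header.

== SKYLINES ==
[[21,15],[22,0]]
[[21,15],[26,0]]
[[21,15],[26,0],[30,5],[32,0]]
[[21,15],[26,5],[32,0]]
[[21,15],[26,5],[32,0],[39,8],[40,0]]
[[21,15],[26,5],[32,0],[39,8],[40,0],[44,8],[47,0]]
[[15,17],[18,0],[21,15],[26,5],[32,0],[39,8],[40,0],[44,8],[47,0]]
[[15,17],[18,0],[21,15],[26,5],[33,0],[39,8],[40,0],[44,8],[47,0]]
[[15,17],[18,0],[21,15],[26,5],[33,0],[39,8],[40,0],[44,17],[47,0]]
[[15,17],[18,0],[21,15],[26,5],[33,1],[39,8],[40,0],[44,17],[47,0]]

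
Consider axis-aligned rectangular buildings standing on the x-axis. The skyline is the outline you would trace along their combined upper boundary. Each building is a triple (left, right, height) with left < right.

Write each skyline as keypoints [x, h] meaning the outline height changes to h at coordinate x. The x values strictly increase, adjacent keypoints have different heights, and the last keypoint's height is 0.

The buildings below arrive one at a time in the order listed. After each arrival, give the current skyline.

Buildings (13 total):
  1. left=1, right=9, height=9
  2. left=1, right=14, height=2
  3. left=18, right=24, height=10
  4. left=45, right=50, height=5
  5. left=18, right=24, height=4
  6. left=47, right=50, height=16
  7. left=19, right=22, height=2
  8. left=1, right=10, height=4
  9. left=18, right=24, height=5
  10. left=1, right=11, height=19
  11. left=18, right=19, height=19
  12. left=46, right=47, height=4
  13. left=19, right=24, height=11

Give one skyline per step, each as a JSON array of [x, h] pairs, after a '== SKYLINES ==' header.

== SKYLINES ==
[[1,9],[9,0]]
[[1,9],[9,2],[14,0]]
[[1,9],[9,2],[14,0],[18,10],[24,0]]
[[1,9],[9,2],[14,0],[18,10],[24,0],[45,5],[50,0]]
[[1,9],[9,2],[14,0],[18,10],[24,0],[45,5],[50,0]]
[[1,9],[9,2],[14,0],[18,10],[24,0],[45,5],[47,16],[50,0]]
[[1,9],[9,2],[14,0],[18,10],[24,0],[45,5],[47,16],[50,0]]
[[1,9],[9,4],[10,2],[14,0],[18,10],[24,0],[45,5],[47,16],[50,0]]
[[1,9],[9,4],[10,2],[14,0],[18,10],[24,0],[45,5],[47,16],[50,0]]
[[1,19],[11,2],[14,0],[18,10],[24,0],[45,5],[47,16],[50,0]]
[[1,19],[11,2],[14,0],[18,19],[19,10],[24,0],[45,5],[47,16],[50,0]]
[[1,19],[11,2],[14,0],[18,19],[19,10],[24,0],[45,5],[47,16],[50,0]]
[[1,19],[11,2],[14,0],[18,19],[19,11],[24,0],[45,5],[47,16],[50,0]]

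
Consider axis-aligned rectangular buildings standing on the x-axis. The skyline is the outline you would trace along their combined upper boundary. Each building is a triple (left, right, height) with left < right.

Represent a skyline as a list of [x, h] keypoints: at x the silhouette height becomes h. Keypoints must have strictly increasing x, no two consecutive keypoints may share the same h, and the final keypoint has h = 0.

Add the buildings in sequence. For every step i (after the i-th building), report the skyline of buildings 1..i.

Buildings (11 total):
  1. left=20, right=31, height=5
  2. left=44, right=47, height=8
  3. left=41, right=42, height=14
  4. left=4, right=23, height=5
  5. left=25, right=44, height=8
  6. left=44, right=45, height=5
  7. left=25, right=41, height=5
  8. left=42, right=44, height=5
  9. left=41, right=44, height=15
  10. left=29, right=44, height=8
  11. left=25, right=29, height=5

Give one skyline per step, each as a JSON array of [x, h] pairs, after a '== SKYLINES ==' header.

== SKYLINES ==
[[20,5],[31,0]]
[[20,5],[31,0],[44,8],[47,0]]
[[20,5],[31,0],[41,14],[42,0],[44,8],[47,0]]
[[4,5],[31,0],[41,14],[42,0],[44,8],[47,0]]
[[4,5],[25,8],[41,14],[42,8],[47,0]]
[[4,5],[25,8],[41,14],[42,8],[47,0]]
[[4,5],[25,8],[41,14],[42,8],[47,0]]
[[4,5],[25,8],[41,14],[42,8],[47,0]]
[[4,5],[25,8],[41,15],[44,8],[47,0]]
[[4,5],[25,8],[41,15],[44,8],[47,0]]
[[4,5],[25,8],[41,15],[44,8],[47,0]]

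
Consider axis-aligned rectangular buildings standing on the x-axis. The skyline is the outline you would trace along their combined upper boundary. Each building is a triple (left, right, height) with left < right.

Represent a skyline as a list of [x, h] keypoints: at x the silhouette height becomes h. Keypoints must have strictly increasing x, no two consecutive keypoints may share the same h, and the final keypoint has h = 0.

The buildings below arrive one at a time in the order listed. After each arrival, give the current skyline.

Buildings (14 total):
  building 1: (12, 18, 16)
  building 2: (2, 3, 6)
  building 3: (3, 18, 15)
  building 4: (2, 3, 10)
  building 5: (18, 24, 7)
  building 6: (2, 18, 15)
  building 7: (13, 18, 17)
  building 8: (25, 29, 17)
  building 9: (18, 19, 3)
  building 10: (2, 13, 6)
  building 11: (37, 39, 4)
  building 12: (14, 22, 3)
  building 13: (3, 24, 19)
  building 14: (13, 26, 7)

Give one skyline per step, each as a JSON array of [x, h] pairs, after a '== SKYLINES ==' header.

== SKYLINES ==
[[12,16],[18,0]]
[[2,6],[3,0],[12,16],[18,0]]
[[2,6],[3,15],[12,16],[18,0]]
[[2,10],[3,15],[12,16],[18,0]]
[[2,10],[3,15],[12,16],[18,7],[24,0]]
[[2,15],[12,16],[18,7],[24,0]]
[[2,15],[12,16],[13,17],[18,7],[24,0]]
[[2,15],[12,16],[13,17],[18,7],[24,0],[25,17],[29,0]]
[[2,15],[12,16],[13,17],[18,7],[24,0],[25,17],[29,0]]
[[2,15],[12,16],[13,17],[18,7],[24,0],[25,17],[29,0]]
[[2,15],[12,16],[13,17],[18,7],[24,0],[25,17],[29,0],[37,4],[39,0]]
[[2,15],[12,16],[13,17],[18,7],[24,0],[25,17],[29,0],[37,4],[39,0]]
[[2,15],[3,19],[24,0],[25,17],[29,0],[37,4],[39,0]]
[[2,15],[3,19],[24,7],[25,17],[29,0],[37,4],[39,0]]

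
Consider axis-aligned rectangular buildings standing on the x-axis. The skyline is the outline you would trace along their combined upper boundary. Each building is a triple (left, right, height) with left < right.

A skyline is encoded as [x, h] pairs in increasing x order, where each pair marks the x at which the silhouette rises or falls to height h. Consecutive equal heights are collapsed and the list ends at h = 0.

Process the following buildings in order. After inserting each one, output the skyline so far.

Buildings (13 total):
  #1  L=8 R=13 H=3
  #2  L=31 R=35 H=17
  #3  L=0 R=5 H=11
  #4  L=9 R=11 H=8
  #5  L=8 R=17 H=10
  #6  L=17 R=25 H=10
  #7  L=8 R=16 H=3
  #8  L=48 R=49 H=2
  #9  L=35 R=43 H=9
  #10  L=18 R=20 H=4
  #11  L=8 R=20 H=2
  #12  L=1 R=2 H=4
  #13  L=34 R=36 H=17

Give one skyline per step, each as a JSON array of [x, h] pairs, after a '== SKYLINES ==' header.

== SKYLINES ==
[[8,3],[13,0]]
[[8,3],[13,0],[31,17],[35,0]]
[[0,11],[5,0],[8,3],[13,0],[31,17],[35,0]]
[[0,11],[5,0],[8,3],[9,8],[11,3],[13,0],[31,17],[35,0]]
[[0,11],[5,0],[8,10],[17,0],[31,17],[35,0]]
[[0,11],[5,0],[8,10],[25,0],[31,17],[35,0]]
[[0,11],[5,0],[8,10],[25,0],[31,17],[35,0]]
[[0,11],[5,0],[8,10],[25,0],[31,17],[35,0],[48,2],[49,0]]
[[0,11],[5,0],[8,10],[25,0],[31,17],[35,9],[43,0],[48,2],[49,0]]
[[0,11],[5,0],[8,10],[25,0],[31,17],[35,9],[43,0],[48,2],[49,0]]
[[0,11],[5,0],[8,10],[25,0],[31,17],[35,9],[43,0],[48,2],[49,0]]
[[0,11],[5,0],[8,10],[25,0],[31,17],[35,9],[43,0],[48,2],[49,0]]
[[0,11],[5,0],[8,10],[25,0],[31,17],[36,9],[43,0],[48,2],[49,0]]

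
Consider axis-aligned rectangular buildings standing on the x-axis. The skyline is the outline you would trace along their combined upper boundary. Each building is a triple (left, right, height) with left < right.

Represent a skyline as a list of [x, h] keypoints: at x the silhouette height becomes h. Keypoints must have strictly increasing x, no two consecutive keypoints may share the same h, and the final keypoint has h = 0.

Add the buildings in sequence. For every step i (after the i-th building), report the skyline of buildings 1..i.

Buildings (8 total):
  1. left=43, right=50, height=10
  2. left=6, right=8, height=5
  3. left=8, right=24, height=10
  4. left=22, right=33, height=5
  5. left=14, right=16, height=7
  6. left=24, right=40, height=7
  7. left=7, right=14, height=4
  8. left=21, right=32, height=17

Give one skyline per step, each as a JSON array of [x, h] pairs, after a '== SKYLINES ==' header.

== SKYLINES ==
[[43,10],[50,0]]
[[6,5],[8,0],[43,10],[50,0]]
[[6,5],[8,10],[24,0],[43,10],[50,0]]
[[6,5],[8,10],[24,5],[33,0],[43,10],[50,0]]
[[6,5],[8,10],[24,5],[33,0],[43,10],[50,0]]
[[6,5],[8,10],[24,7],[40,0],[43,10],[50,0]]
[[6,5],[8,10],[24,7],[40,0],[43,10],[50,0]]
[[6,5],[8,10],[21,17],[32,7],[40,0],[43,10],[50,0]]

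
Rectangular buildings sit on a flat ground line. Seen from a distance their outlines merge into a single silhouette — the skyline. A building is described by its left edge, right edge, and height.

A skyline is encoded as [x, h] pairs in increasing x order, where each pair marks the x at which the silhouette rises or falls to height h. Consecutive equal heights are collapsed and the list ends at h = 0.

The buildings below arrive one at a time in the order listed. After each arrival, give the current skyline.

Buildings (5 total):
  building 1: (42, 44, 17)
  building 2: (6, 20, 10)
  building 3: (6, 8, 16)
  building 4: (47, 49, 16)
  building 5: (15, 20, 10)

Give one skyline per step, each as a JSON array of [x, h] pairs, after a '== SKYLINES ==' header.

== SKYLINES ==
[[42,17],[44,0]]
[[6,10],[20,0],[42,17],[44,0]]
[[6,16],[8,10],[20,0],[42,17],[44,0]]
[[6,16],[8,10],[20,0],[42,17],[44,0],[47,16],[49,0]]
[[6,16],[8,10],[20,0],[42,17],[44,0],[47,16],[49,0]]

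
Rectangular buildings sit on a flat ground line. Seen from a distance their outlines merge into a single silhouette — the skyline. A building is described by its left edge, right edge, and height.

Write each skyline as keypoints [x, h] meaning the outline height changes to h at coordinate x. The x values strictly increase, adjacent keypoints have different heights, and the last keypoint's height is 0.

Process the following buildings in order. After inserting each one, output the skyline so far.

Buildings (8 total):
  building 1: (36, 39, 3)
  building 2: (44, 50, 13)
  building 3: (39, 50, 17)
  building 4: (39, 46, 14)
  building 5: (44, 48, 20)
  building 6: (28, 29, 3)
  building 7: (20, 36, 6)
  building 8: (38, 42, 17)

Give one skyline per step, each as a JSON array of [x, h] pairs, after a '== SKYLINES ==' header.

== SKYLINES ==
[[36,3],[39,0]]
[[36,3],[39,0],[44,13],[50,0]]
[[36,3],[39,17],[50,0]]
[[36,3],[39,17],[50,0]]
[[36,3],[39,17],[44,20],[48,17],[50,0]]
[[28,3],[29,0],[36,3],[39,17],[44,20],[48,17],[50,0]]
[[20,6],[36,3],[39,17],[44,20],[48,17],[50,0]]
[[20,6],[36,3],[38,17],[44,20],[48,17],[50,0]]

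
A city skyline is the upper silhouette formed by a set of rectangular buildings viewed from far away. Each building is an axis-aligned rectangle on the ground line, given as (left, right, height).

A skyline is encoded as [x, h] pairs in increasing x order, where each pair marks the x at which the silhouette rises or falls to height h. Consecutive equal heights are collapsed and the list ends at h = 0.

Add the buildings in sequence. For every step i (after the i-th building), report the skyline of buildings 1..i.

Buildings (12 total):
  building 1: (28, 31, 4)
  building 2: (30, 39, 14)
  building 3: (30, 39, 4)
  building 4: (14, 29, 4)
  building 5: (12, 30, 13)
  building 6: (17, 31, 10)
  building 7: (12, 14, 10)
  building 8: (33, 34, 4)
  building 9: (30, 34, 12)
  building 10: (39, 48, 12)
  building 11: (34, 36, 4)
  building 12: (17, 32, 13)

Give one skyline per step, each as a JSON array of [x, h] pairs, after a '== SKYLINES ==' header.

== SKYLINES ==
[[28,4],[31,0]]
[[28,4],[30,14],[39,0]]
[[28,4],[30,14],[39,0]]
[[14,4],[30,14],[39,0]]
[[12,13],[30,14],[39,0]]
[[12,13],[30,14],[39,0]]
[[12,13],[30,14],[39,0]]
[[12,13],[30,14],[39,0]]
[[12,13],[30,14],[39,0]]
[[12,13],[30,14],[39,12],[48,0]]
[[12,13],[30,14],[39,12],[48,0]]
[[12,13],[30,14],[39,12],[48,0]]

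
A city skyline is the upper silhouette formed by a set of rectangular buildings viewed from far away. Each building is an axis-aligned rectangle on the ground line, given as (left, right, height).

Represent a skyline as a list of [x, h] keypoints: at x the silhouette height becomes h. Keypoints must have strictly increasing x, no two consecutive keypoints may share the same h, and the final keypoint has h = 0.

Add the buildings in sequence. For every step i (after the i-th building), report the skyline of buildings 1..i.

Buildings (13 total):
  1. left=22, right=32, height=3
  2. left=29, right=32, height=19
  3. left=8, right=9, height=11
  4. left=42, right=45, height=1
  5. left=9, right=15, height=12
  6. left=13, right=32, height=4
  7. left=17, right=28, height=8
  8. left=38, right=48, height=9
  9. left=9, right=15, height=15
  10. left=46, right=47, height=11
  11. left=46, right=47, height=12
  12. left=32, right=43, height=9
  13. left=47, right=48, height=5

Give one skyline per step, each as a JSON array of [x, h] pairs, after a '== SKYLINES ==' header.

== SKYLINES ==
[[22,3],[32,0]]
[[22,3],[29,19],[32,0]]
[[8,11],[9,0],[22,3],[29,19],[32,0]]
[[8,11],[9,0],[22,3],[29,19],[32,0],[42,1],[45,0]]
[[8,11],[9,12],[15,0],[22,3],[29,19],[32,0],[42,1],[45,0]]
[[8,11],[9,12],[15,4],[29,19],[32,0],[42,1],[45,0]]
[[8,11],[9,12],[15,4],[17,8],[28,4],[29,19],[32,0],[42,1],[45,0]]
[[8,11],[9,12],[15,4],[17,8],[28,4],[29,19],[32,0],[38,9],[48,0]]
[[8,11],[9,15],[15,4],[17,8],[28,4],[29,19],[32,0],[38,9],[48,0]]
[[8,11],[9,15],[15,4],[17,8],[28,4],[29,19],[32,0],[38,9],[46,11],[47,9],[48,0]]
[[8,11],[9,15],[15,4],[17,8],[28,4],[29,19],[32,0],[38,9],[46,12],[47,9],[48,0]]
[[8,11],[9,15],[15,4],[17,8],[28,4],[29,19],[32,9],[46,12],[47,9],[48,0]]
[[8,11],[9,15],[15,4],[17,8],[28,4],[29,19],[32,9],[46,12],[47,9],[48,0]]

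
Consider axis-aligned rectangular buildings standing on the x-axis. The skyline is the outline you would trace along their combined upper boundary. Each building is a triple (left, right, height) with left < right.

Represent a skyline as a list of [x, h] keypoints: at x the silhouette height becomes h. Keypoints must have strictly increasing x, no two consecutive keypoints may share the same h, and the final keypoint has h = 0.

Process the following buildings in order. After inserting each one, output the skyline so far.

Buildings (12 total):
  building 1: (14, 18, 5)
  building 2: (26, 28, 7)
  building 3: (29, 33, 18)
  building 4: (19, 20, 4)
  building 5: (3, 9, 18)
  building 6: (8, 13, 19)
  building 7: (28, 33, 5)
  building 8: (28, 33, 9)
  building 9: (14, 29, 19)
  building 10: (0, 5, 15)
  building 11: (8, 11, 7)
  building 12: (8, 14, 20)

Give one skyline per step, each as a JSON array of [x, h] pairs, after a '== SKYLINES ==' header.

== SKYLINES ==
[[14,5],[18,0]]
[[14,5],[18,0],[26,7],[28,0]]
[[14,5],[18,0],[26,7],[28,0],[29,18],[33,0]]
[[14,5],[18,0],[19,4],[20,0],[26,7],[28,0],[29,18],[33,0]]
[[3,18],[9,0],[14,5],[18,0],[19,4],[20,0],[26,7],[28,0],[29,18],[33,0]]
[[3,18],[8,19],[13,0],[14,5],[18,0],[19,4],[20,0],[26,7],[28,0],[29,18],[33,0]]
[[3,18],[8,19],[13,0],[14,5],[18,0],[19,4],[20,0],[26,7],[28,5],[29,18],[33,0]]
[[3,18],[8,19],[13,0],[14,5],[18,0],[19,4],[20,0],[26,7],[28,9],[29,18],[33,0]]
[[3,18],[8,19],[13,0],[14,19],[29,18],[33,0]]
[[0,15],[3,18],[8,19],[13,0],[14,19],[29,18],[33,0]]
[[0,15],[3,18],[8,19],[13,0],[14,19],[29,18],[33,0]]
[[0,15],[3,18],[8,20],[14,19],[29,18],[33,0]]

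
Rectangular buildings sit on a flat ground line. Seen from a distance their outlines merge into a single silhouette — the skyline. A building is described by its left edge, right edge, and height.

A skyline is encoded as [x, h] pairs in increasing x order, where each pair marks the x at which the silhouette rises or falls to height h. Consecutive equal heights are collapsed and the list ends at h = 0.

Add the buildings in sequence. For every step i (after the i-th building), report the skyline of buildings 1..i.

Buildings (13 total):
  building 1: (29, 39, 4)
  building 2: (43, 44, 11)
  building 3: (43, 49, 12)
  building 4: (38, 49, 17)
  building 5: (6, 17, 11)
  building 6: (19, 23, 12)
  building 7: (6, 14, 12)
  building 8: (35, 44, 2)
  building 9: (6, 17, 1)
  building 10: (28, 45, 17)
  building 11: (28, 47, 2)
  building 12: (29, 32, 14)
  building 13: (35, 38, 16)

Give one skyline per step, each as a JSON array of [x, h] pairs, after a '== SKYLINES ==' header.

== SKYLINES ==
[[29,4],[39,0]]
[[29,4],[39,0],[43,11],[44,0]]
[[29,4],[39,0],[43,12],[49,0]]
[[29,4],[38,17],[49,0]]
[[6,11],[17,0],[29,4],[38,17],[49,0]]
[[6,11],[17,0],[19,12],[23,0],[29,4],[38,17],[49,0]]
[[6,12],[14,11],[17,0],[19,12],[23,0],[29,4],[38,17],[49,0]]
[[6,12],[14,11],[17,0],[19,12],[23,0],[29,4],[38,17],[49,0]]
[[6,12],[14,11],[17,0],[19,12],[23,0],[29,4],[38,17],[49,0]]
[[6,12],[14,11],[17,0],[19,12],[23,0],[28,17],[49,0]]
[[6,12],[14,11],[17,0],[19,12],[23,0],[28,17],[49,0]]
[[6,12],[14,11],[17,0],[19,12],[23,0],[28,17],[49,0]]
[[6,12],[14,11],[17,0],[19,12],[23,0],[28,17],[49,0]]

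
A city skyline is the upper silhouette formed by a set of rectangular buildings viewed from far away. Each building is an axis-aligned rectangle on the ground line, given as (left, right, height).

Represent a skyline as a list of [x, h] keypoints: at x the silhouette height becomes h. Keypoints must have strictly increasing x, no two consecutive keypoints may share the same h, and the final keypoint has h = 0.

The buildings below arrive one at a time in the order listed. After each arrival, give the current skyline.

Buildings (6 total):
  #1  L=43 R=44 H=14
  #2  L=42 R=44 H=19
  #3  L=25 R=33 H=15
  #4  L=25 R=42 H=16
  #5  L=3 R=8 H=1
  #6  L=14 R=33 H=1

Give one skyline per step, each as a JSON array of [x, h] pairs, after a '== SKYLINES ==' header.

== SKYLINES ==
[[43,14],[44,0]]
[[42,19],[44,0]]
[[25,15],[33,0],[42,19],[44,0]]
[[25,16],[42,19],[44,0]]
[[3,1],[8,0],[25,16],[42,19],[44,0]]
[[3,1],[8,0],[14,1],[25,16],[42,19],[44,0]]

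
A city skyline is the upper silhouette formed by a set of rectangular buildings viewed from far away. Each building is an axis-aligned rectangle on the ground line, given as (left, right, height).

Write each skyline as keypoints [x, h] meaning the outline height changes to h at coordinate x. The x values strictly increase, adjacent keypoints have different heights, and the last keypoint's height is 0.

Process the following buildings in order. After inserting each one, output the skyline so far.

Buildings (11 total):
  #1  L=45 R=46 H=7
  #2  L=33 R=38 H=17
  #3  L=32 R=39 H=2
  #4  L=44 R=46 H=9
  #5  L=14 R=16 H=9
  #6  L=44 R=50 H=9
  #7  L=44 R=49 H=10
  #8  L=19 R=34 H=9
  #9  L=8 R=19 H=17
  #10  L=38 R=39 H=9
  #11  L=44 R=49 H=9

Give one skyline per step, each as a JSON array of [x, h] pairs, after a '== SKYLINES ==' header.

== SKYLINES ==
[[45,7],[46,0]]
[[33,17],[38,0],[45,7],[46,0]]
[[32,2],[33,17],[38,2],[39,0],[45,7],[46,0]]
[[32,2],[33,17],[38,2],[39,0],[44,9],[46,0]]
[[14,9],[16,0],[32,2],[33,17],[38,2],[39,0],[44,9],[46,0]]
[[14,9],[16,0],[32,2],[33,17],[38,2],[39,0],[44,9],[50,0]]
[[14,9],[16,0],[32,2],[33,17],[38,2],[39,0],[44,10],[49,9],[50,0]]
[[14,9],[16,0],[19,9],[33,17],[38,2],[39,0],[44,10],[49,9],[50,0]]
[[8,17],[19,9],[33,17],[38,2],[39,0],[44,10],[49,9],[50,0]]
[[8,17],[19,9],[33,17],[38,9],[39,0],[44,10],[49,9],[50,0]]
[[8,17],[19,9],[33,17],[38,9],[39,0],[44,10],[49,9],[50,0]]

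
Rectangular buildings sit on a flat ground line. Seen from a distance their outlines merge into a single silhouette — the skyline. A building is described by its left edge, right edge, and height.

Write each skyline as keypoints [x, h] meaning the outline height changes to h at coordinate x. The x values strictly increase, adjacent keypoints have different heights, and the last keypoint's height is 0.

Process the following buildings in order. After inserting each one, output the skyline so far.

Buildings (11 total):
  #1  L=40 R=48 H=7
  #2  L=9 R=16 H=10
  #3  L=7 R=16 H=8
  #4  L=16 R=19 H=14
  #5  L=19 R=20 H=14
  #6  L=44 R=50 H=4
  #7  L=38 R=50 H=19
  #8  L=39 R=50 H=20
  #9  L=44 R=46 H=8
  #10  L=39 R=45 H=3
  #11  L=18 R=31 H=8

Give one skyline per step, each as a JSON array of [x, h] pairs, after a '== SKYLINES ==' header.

== SKYLINES ==
[[40,7],[48,0]]
[[9,10],[16,0],[40,7],[48,0]]
[[7,8],[9,10],[16,0],[40,7],[48,0]]
[[7,8],[9,10],[16,14],[19,0],[40,7],[48,0]]
[[7,8],[9,10],[16,14],[20,0],[40,7],[48,0]]
[[7,8],[9,10],[16,14],[20,0],[40,7],[48,4],[50,0]]
[[7,8],[9,10],[16,14],[20,0],[38,19],[50,0]]
[[7,8],[9,10],[16,14],[20,0],[38,19],[39,20],[50,0]]
[[7,8],[9,10],[16,14],[20,0],[38,19],[39,20],[50,0]]
[[7,8],[9,10],[16,14],[20,0],[38,19],[39,20],[50,0]]
[[7,8],[9,10],[16,14],[20,8],[31,0],[38,19],[39,20],[50,0]]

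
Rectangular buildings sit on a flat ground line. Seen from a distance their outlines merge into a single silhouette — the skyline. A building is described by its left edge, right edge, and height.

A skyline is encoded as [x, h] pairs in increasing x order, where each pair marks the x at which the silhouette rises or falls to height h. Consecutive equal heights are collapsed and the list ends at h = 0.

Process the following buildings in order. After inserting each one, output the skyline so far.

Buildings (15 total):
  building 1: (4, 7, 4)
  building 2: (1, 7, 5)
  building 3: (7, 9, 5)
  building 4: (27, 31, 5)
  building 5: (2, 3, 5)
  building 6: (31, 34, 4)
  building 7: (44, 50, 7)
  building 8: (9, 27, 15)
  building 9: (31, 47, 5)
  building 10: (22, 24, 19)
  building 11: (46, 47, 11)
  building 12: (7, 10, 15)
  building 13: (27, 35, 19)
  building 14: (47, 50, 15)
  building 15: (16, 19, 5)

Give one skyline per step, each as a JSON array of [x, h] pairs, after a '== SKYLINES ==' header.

== SKYLINES ==
[[4,4],[7,0]]
[[1,5],[7,0]]
[[1,5],[9,0]]
[[1,5],[9,0],[27,5],[31,0]]
[[1,5],[9,0],[27,5],[31,0]]
[[1,5],[9,0],[27,5],[31,4],[34,0]]
[[1,5],[9,0],[27,5],[31,4],[34,0],[44,7],[50,0]]
[[1,5],[9,15],[27,5],[31,4],[34,0],[44,7],[50,0]]
[[1,5],[9,15],[27,5],[44,7],[50,0]]
[[1,5],[9,15],[22,19],[24,15],[27,5],[44,7],[50,0]]
[[1,5],[9,15],[22,19],[24,15],[27,5],[44,7],[46,11],[47,7],[50,0]]
[[1,5],[7,15],[22,19],[24,15],[27,5],[44,7],[46,11],[47,7],[50,0]]
[[1,5],[7,15],[22,19],[24,15],[27,19],[35,5],[44,7],[46,11],[47,7],[50,0]]
[[1,5],[7,15],[22,19],[24,15],[27,19],[35,5],[44,7],[46,11],[47,15],[50,0]]
[[1,5],[7,15],[22,19],[24,15],[27,19],[35,5],[44,7],[46,11],[47,15],[50,0]]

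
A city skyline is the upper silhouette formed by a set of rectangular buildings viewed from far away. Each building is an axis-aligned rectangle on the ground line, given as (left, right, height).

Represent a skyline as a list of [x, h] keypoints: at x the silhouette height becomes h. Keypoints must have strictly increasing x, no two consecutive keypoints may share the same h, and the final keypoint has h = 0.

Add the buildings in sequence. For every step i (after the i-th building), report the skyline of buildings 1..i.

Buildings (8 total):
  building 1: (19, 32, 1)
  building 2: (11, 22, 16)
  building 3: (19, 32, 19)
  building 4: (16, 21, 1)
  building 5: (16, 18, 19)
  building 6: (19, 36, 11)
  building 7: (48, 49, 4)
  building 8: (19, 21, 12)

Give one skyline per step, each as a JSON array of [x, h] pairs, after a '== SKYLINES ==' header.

== SKYLINES ==
[[19,1],[32,0]]
[[11,16],[22,1],[32,0]]
[[11,16],[19,19],[32,0]]
[[11,16],[19,19],[32,0]]
[[11,16],[16,19],[18,16],[19,19],[32,0]]
[[11,16],[16,19],[18,16],[19,19],[32,11],[36,0]]
[[11,16],[16,19],[18,16],[19,19],[32,11],[36,0],[48,4],[49,0]]
[[11,16],[16,19],[18,16],[19,19],[32,11],[36,0],[48,4],[49,0]]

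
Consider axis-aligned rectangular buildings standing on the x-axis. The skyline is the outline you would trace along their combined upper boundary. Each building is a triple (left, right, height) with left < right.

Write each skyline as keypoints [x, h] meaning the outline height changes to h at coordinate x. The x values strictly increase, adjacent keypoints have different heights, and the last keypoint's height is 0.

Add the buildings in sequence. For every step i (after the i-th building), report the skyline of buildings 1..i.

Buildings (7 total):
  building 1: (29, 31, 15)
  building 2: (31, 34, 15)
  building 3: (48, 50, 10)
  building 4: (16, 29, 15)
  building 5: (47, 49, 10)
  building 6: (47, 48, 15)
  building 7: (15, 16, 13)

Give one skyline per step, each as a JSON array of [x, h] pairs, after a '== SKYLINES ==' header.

== SKYLINES ==
[[29,15],[31,0]]
[[29,15],[34,0]]
[[29,15],[34,0],[48,10],[50,0]]
[[16,15],[34,0],[48,10],[50,0]]
[[16,15],[34,0],[47,10],[50,0]]
[[16,15],[34,0],[47,15],[48,10],[50,0]]
[[15,13],[16,15],[34,0],[47,15],[48,10],[50,0]]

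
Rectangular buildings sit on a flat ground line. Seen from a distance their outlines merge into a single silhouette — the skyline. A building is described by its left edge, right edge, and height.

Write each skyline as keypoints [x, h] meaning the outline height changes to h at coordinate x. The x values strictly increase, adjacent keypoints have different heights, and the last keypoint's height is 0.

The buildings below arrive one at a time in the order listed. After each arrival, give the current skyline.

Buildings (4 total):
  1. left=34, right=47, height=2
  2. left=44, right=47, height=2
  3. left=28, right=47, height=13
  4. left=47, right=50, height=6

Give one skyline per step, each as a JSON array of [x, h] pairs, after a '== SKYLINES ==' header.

== SKYLINES ==
[[34,2],[47,0]]
[[34,2],[47,0]]
[[28,13],[47,0]]
[[28,13],[47,6],[50,0]]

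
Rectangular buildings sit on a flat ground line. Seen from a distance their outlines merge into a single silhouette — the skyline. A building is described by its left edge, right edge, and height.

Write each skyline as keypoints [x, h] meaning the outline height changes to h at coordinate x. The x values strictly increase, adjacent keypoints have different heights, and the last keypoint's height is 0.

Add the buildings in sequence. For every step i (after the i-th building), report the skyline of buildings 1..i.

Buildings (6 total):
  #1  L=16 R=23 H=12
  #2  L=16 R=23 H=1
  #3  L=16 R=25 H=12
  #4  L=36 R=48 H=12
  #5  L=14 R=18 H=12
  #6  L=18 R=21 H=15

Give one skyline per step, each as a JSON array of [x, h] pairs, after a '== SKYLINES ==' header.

== SKYLINES ==
[[16,12],[23,0]]
[[16,12],[23,0]]
[[16,12],[25,0]]
[[16,12],[25,0],[36,12],[48,0]]
[[14,12],[25,0],[36,12],[48,0]]
[[14,12],[18,15],[21,12],[25,0],[36,12],[48,0]]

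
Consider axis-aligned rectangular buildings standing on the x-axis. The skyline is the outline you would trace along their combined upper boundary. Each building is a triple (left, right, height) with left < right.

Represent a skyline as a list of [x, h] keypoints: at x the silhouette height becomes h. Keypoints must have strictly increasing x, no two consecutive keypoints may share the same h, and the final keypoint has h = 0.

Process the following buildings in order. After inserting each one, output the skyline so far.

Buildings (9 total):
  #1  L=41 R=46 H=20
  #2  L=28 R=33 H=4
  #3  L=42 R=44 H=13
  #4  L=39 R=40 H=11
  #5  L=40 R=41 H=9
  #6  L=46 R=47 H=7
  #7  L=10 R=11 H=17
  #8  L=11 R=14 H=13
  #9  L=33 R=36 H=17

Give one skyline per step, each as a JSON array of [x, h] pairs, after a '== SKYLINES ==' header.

== SKYLINES ==
[[41,20],[46,0]]
[[28,4],[33,0],[41,20],[46,0]]
[[28,4],[33,0],[41,20],[46,0]]
[[28,4],[33,0],[39,11],[40,0],[41,20],[46,0]]
[[28,4],[33,0],[39,11],[40,9],[41,20],[46,0]]
[[28,4],[33,0],[39,11],[40,9],[41,20],[46,7],[47,0]]
[[10,17],[11,0],[28,4],[33,0],[39,11],[40,9],[41,20],[46,7],[47,0]]
[[10,17],[11,13],[14,0],[28,4],[33,0],[39,11],[40,9],[41,20],[46,7],[47,0]]
[[10,17],[11,13],[14,0],[28,4],[33,17],[36,0],[39,11],[40,9],[41,20],[46,7],[47,0]]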